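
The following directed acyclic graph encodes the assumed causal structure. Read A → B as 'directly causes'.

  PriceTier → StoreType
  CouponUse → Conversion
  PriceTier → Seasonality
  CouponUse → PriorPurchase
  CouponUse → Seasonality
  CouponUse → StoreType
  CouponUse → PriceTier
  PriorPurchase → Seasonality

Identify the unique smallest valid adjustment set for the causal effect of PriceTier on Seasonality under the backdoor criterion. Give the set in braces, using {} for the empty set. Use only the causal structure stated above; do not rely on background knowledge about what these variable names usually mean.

Variables eligible for adjustment (non-descendants of PriceTier, excluding PriceTier and Seasonality): {Conversion, CouponUse, PriorPurchase}.
Backdoor paths from PriceTier to Seasonality:
  P1: PriceTier <- CouponUse -> PriorPurchase -> Seasonality
  P2: PriceTier <- CouponUse -> Seasonality
The empty set is not sufficient: P1 (PriceTier <- CouponUse -> PriorPurchase -> Seasonality) has no collider blocking it and no conditioned non-collider, so it is open.
Try {CouponUse}:
  P1: blocked at fork node CouponUse ∈ conditioning set.
  P2: blocked at fork node CouponUse ∈ conditioning set.
{CouponUse} contains no descendant of PriceTier and blocks every backdoor path.
No other singleton works — e.g. {PriorPurchase} leaves P2 open — so {CouponUse} is the unique smallest valid adjustment set.

{CouponUse}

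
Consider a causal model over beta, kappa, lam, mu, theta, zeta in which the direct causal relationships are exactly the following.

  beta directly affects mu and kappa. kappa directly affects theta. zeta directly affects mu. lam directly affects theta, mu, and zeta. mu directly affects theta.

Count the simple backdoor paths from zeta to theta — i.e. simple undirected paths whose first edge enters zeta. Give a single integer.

A backdoor path from zeta to theta is any simple undirected path whose first edge points into zeta (i.e. leaves zeta via a parent).
Parents of zeta: {lam}.
Enumerating:
  P1: zeta <- lam -> mu <- beta -> kappa -> theta
  P2: zeta <- lam -> mu -> theta
  P3: zeta <- lam -> theta
That exhausts the simple backdoor paths. Count: 3.

3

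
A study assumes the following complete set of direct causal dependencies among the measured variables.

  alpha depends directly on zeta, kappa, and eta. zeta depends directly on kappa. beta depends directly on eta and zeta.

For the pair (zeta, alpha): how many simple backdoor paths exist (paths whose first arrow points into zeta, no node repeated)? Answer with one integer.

A backdoor path from zeta to alpha is any simple undirected path whose first edge points into zeta (i.e. leaves zeta via a parent).
Parents of zeta: {kappa}.
Enumerating:
  P1: zeta <- kappa -> alpha
That exhausts the simple backdoor paths. Count: 1.

1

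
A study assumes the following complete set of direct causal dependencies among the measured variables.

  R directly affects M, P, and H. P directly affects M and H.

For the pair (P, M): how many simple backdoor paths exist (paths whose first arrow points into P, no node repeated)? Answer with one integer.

1

A backdoor path from P to M is any simple undirected path whose first edge points into P (i.e. leaves P via a parent).
Parents of P: {R}.
Enumerating:
  P1: P <- R -> M
That exhausts the simple backdoor paths. Count: 1.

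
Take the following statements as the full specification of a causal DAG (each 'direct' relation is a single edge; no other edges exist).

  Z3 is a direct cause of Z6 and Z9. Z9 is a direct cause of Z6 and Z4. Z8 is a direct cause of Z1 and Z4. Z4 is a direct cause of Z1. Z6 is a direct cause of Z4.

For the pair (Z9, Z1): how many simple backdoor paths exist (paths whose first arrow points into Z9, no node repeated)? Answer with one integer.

2

A backdoor path from Z9 to Z1 is any simple undirected path whose first edge points into Z9 (i.e. leaves Z9 via a parent).
Parents of Z9: {Z3}.
Enumerating:
  P1: Z9 <- Z3 -> Z6 -> Z4 <- Z8 -> Z1
  P2: Z9 <- Z3 -> Z6 -> Z4 -> Z1
That exhausts the simple backdoor paths. Count: 2.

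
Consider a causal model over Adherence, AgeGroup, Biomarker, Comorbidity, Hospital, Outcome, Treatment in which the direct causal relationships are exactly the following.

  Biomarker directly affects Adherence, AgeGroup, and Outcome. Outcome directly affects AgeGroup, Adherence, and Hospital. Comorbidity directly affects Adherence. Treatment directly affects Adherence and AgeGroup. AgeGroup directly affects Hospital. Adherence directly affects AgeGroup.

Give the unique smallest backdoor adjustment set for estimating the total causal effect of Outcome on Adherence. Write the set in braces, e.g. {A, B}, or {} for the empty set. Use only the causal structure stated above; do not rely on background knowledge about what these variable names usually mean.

Variables eligible for adjustment (non-descendants of Outcome, excluding Outcome and Adherence): {Biomarker, Comorbidity, Treatment}.
Backdoor paths from Outcome to Adherence:
  P1: Outcome <- Biomarker -> Adherence
  P2: Outcome <- Biomarker -> AgeGroup <- Treatment -> Adherence
  P3: Outcome <- Biomarker -> AgeGroup <- Adherence
The empty set is not sufficient: P1 (Outcome <- Biomarker -> Adherence) has no collider blocking it and no conditioned non-collider, so it is open.
Try {Biomarker}:
  P1: blocked at fork node Biomarker ∈ conditioning set.
  P2: blocked at fork node Biomarker ∈ conditioning set.
  P3: blocked at fork node Biomarker ∈ conditioning set.
{Biomarker} contains no descendant of Outcome and blocks every backdoor path.
No other singleton works — e.g. {Treatment} leaves P1 open — so {Biomarker} is the unique smallest valid adjustment set.

{Biomarker}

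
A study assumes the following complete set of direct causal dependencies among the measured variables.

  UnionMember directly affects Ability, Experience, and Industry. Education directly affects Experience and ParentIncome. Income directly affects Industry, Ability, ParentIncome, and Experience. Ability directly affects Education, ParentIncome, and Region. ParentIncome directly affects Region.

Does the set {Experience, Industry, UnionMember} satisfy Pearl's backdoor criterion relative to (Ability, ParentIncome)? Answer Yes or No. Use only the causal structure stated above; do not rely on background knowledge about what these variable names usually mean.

No

Backdoor paths from Ability to ParentIncome (paths whose first edge points into Ability):
  P1: Ability <- UnionMember -> Industry <- Income -> ParentIncome
  P2: Ability <- UnionMember -> Industry <- Income -> Experience <- Education -> ParentIncome
  P3: Ability <- UnionMember -> Experience <- Income -> ParentIncome
  P4: Ability <- UnionMember -> Experience <- Education -> ParentIncome
  P5: Ability <- Income -> ParentIncome
  P6: Ability <- Income -> Industry <- UnionMember -> Experience <- Education -> ParentIncome
  P7: Ability <- Income -> Experience <- Education -> ParentIncome
Condition 1 (no descendant of Ability in the set): FAILS — Experience is a descendant of Ability.
Condition 2 (every backdoor path blocked by {Experience, Industry, UnionMember}):
  P1: blocked at fork node UnionMember ∈ conditioning set.
  P2: blocked at fork node UnionMember ∈ conditioning set.
  P3: blocked at fork node UnionMember ∈ conditioning set.
  P4: blocked at fork node UnionMember ∈ conditioning set.
  P5: open — no interior node is in the conditioning set.
  P6: blocked at fork node UnionMember ∈ conditioning set.
  P7: open — collider(s) Experience are conditioned on (or have a conditioned descendant) and no non-collider on the path is in the set.
{Experience, Industry, UnionMember} does not satisfy the backdoor criterion.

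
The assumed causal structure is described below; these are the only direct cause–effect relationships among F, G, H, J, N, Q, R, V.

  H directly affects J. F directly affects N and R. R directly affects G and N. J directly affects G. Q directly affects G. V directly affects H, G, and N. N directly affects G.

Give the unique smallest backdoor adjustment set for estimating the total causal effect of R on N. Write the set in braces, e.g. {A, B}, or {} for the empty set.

{F}

Variables eligible for adjustment (non-descendants of R, excluding R and N): {F, H, J, Q, V}.
Backdoor paths from R to N:
  P1: R <- F -> N
The empty set is not sufficient: P1 (R <- F -> N) has no collider blocking it and no conditioned non-collider, so it is open.
Try {F}:
  P1: blocked at fork node F ∈ conditioning set.
{F} contains no descendant of R and blocks every backdoor path.
No other singleton works — e.g. {Q} leaves P1 open — so {F} is the unique smallest valid adjustment set.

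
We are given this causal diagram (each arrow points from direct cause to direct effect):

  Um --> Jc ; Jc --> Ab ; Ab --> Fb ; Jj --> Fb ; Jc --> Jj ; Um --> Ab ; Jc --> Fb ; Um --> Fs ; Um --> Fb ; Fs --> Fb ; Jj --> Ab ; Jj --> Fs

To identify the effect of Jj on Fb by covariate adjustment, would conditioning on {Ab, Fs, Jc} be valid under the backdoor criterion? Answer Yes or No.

No

Backdoor paths from Jj to Fb (paths whose first edge points into Jj):
  P1: Jj <- Jc <- Um -> Fs -> Fb
  P2: Jj <- Jc <- Um -> Ab -> Fb
  P3: Jj <- Jc <- Um -> Fb
  P4: Jj <- Jc -> Ab <- Um -> Fs -> Fb
  P5: Jj <- Jc -> Ab <- Um -> Fb
  P6: Jj <- Jc -> Ab -> Fb
  P7: Jj <- Jc -> Fb
Condition 1 (no descendant of Jj in the set): FAILS — Ab and Fs are descendants of Jj.
Condition 2 (every backdoor path blocked by {Ab, Fs, Jc}):
  P1: blocked at chain node Jc ∈ conditioning set.
  P2: blocked at chain node Jc ∈ conditioning set.
  P3: blocked at chain node Jc ∈ conditioning set.
  P4: blocked at fork node Jc ∈ conditioning set.
  P5: blocked at fork node Jc ∈ conditioning set.
  P6: blocked at fork node Jc ∈ conditioning set.
  P7: blocked at fork node Jc ∈ conditioning set.
{Ab, Fs, Jc} does not satisfy the backdoor criterion.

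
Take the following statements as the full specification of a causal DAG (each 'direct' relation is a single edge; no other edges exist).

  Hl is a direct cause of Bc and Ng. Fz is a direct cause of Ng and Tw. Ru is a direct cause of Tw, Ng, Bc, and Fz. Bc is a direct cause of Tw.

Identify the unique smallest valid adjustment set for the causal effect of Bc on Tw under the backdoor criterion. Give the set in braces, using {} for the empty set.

{Ru}

Variables eligible for adjustment (non-descendants of Bc, excluding Bc and Tw): {Fz, Hl, Ng, Ru}.
Backdoor paths from Bc to Tw:
  P1: Bc <- Ru -> Fz -> Tw
  P2: Bc <- Ru -> Tw
  P3: Bc <- Ru -> Ng <- Fz -> Tw
  P4: Bc <- Hl -> Ng <- Ru -> Fz -> Tw
  P5: Bc <- Hl -> Ng <- Ru -> Tw
  P6: Bc <- Hl -> Ng <- Fz <- Ru -> Tw
  P7: Bc <- Hl -> Ng <- Fz -> Tw
The empty set is not sufficient: P1 (Bc <- Ru -> Fz -> Tw) has no collider blocking it and no conditioned non-collider, so it is open.
Try {Ru}:
  P1: blocked at fork node Ru ∈ conditioning set.
  P2: blocked at fork node Ru ∈ conditioning set.
  P3: blocked at fork node Ru ∈ conditioning set.
  P4: blocked at collider Ng (neither it nor any descendant is in the conditioning set).
  P5: blocked at collider Ng (neither it nor any descendant is in the conditioning set).
  P6: blocked at collider Ng (neither it nor any descendant is in the conditioning set).
  P7: blocked at collider Ng (neither it nor any descendant is in the conditioning set).
{Ru} contains no descendant of Bc and blocks every backdoor path.
No other singleton works — e.g. {Fz} leaves P2 open — so {Ru} is the unique smallest valid adjustment set.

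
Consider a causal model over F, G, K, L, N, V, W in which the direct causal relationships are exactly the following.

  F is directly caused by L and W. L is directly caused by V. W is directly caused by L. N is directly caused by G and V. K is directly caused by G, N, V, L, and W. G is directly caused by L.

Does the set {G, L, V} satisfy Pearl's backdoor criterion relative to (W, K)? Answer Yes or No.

Yes

Backdoor paths from W to K (paths whose first edge points into W):
  P1: W <- L <- V -> N <- G -> K
  P2: W <- L <- V -> N -> K
  P3: W <- L <- V -> K
  P4: W <- L -> G -> N <- V -> K
  P5: W <- L -> G -> N -> K
  P6: W <- L -> G -> K
  P7: W <- L -> K
Condition 1 (no descendant of W in the set): holds — descendants of W are {F, K}; none are in {G, L, V}.
Condition 2 (every backdoor path blocked by {G, L, V}):
  P1: blocked at chain node L ∈ conditioning set.
  P2: blocked at chain node L ∈ conditioning set.
  P3: blocked at chain node L ∈ conditioning set.
  P4: blocked at fork node L ∈ conditioning set.
  P5: blocked at fork node L ∈ conditioning set.
  P6: blocked at fork node L ∈ conditioning set.
  P7: blocked at fork node L ∈ conditioning set.
{G, L, V} satisfies the backdoor criterion.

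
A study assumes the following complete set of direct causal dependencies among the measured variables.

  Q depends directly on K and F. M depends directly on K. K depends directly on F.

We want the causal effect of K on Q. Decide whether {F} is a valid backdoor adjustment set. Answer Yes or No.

Backdoor paths from K to Q (paths whose first edge points into K):
  P1: K <- F -> Q
Condition 1 (no descendant of K in the set): holds — descendants of K are {M, Q}; none are in {F}.
Condition 2 (every backdoor path blocked by {F}):
  P1: blocked at fork node F ∈ conditioning set.
{F} satisfies the backdoor criterion.

Yes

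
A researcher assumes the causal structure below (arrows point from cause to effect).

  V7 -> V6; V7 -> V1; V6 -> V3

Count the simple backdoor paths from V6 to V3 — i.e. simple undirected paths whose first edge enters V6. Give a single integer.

0

A backdoor path from V6 to V3 is any simple undirected path whose first edge points into V6 (i.e. leaves V6 via a parent).
Parents of V6: {V7}.
No simple path from any parent of V6 reaches V3 without revisiting V6, so there are no backdoor paths.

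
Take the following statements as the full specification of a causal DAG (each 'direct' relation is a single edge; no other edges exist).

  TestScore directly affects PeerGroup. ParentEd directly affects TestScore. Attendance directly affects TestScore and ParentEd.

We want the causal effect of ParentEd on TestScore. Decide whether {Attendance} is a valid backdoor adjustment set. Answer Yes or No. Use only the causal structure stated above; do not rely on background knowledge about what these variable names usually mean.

Yes

Backdoor paths from ParentEd to TestScore (paths whose first edge points into ParentEd):
  P1: ParentEd <- Attendance -> TestScore
Condition 1 (no descendant of ParentEd in the set): holds — descendants of ParentEd are {PeerGroup, TestScore}; none are in {Attendance}.
Condition 2 (every backdoor path blocked by {Attendance}):
  P1: blocked at fork node Attendance ∈ conditioning set.
{Attendance} satisfies the backdoor criterion.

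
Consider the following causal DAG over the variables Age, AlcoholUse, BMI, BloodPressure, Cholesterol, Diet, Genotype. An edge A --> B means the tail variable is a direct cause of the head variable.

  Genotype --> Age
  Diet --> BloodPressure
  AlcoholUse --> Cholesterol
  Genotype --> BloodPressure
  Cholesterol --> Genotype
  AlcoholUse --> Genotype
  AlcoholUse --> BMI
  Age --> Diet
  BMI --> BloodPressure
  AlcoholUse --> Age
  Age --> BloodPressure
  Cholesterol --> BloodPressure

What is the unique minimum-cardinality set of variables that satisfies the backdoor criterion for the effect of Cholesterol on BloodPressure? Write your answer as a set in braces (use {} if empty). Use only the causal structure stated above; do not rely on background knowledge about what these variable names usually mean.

Variables eligible for adjustment (non-descendants of Cholesterol, excluding Cholesterol and BloodPressure): {AlcoholUse, BMI}.
Backdoor paths from Cholesterol to BloodPressure:
  P1: Cholesterol <- AlcoholUse -> BMI -> BloodPressure
  P2: Cholesterol <- AlcoholUse -> Genotype -> Age -> Diet -> BloodPressure
  P3: Cholesterol <- AlcoholUse -> Genotype -> Age -> BloodPressure
  P4: Cholesterol <- AlcoholUse -> Genotype -> BloodPressure
  P5: Cholesterol <- AlcoholUse -> Age <- Genotype -> BloodPressure
  P6: Cholesterol <- AlcoholUse -> Age -> Diet -> BloodPressure
  P7: Cholesterol <- AlcoholUse -> Age -> BloodPressure
The empty set is not sufficient: P1 (Cholesterol <- AlcoholUse -> BMI -> BloodPressure) has no collider blocking it and no conditioned non-collider, so it is open.
Try {AlcoholUse}:
  P1: blocked at fork node AlcoholUse ∈ conditioning set.
  P2: blocked at fork node AlcoholUse ∈ conditioning set.
  P3: blocked at fork node AlcoholUse ∈ conditioning set.
  P4: blocked at fork node AlcoholUse ∈ conditioning set.
  P5: blocked at fork node AlcoholUse ∈ conditioning set.
  P6: blocked at fork node AlcoholUse ∈ conditioning set.
  P7: blocked at fork node AlcoholUse ∈ conditioning set.
{AlcoholUse} contains no descendant of Cholesterol and blocks every backdoor path.
No other singleton works — e.g. {BMI} leaves P2 open — so {AlcoholUse} is the unique smallest valid adjustment set.

{AlcoholUse}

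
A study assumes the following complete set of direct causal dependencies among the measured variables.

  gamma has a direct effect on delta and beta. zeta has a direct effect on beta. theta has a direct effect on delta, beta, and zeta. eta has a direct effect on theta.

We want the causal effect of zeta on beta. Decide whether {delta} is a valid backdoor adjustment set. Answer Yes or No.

Backdoor paths from zeta to beta (paths whose first edge points into zeta):
  P1: zeta <- theta -> delta <- gamma -> beta
  P2: zeta <- theta -> beta
Condition 1 (no descendant of zeta in the set): holds — descendants of zeta are {beta}; none are in {delta}.
Condition 2 (every backdoor path blocked by {delta}):
  P1: open — collider(s) delta are conditioned on (or have a conditioned descendant) and no non-collider on the path is in the set.
  P2: open — no interior node is in the conditioning set.
{delta} does not satisfy the backdoor criterion.

No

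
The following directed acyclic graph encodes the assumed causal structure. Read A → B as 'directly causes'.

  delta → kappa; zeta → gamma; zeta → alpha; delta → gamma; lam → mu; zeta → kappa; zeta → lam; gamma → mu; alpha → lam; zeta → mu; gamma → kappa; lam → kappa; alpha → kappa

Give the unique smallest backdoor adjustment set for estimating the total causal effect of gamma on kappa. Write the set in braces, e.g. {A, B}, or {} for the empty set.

{delta, zeta}

Variables eligible for adjustment (non-descendants of gamma, excluding gamma and kappa): {alpha, delta, lam, zeta}.
Backdoor paths from gamma to kappa:
  P1: gamma <- zeta -> alpha -> lam -> kappa
  P2: gamma <- zeta -> alpha -> kappa
  P3: gamma <- zeta -> lam <- alpha -> kappa
  P4: gamma <- zeta -> lam -> kappa
  P5: gamma <- zeta -> kappa
  P6: gamma <- zeta -> mu <- lam <- alpha -> kappa
  P7: gamma <- zeta -> mu <- lam -> kappa
  P8: gamma <- delta -> kappa
The empty set is not sufficient: P1 (gamma <- zeta -> alpha -> lam -> kappa) has no collider blocking it and no conditioned non-collider, so it is open.
Try {delta, zeta}:
  P1: blocked at fork node zeta ∈ conditioning set.
  P2: blocked at fork node zeta ∈ conditioning set.
  P3: blocked at fork node zeta ∈ conditioning set.
  P4: blocked at fork node zeta ∈ conditioning set.
  P5: blocked at fork node zeta ∈ conditioning set.
  P6: blocked at fork node zeta ∈ conditioning set.
  P7: blocked at fork node zeta ∈ conditioning set.
  P8: blocked at fork node delta ∈ conditioning set.
{delta, zeta} contains no descendant of gamma and blocks every backdoor path.
Every element of {delta, zeta} is needed (dropping delta leaves P8 open; dropping zeta leaves P1 open), so no proper subset is valid.
Among all size-2 subsets of the eligible variables, only {delta, zeta} blocks every backdoor path, so it is the unique smallest valid adjustment set.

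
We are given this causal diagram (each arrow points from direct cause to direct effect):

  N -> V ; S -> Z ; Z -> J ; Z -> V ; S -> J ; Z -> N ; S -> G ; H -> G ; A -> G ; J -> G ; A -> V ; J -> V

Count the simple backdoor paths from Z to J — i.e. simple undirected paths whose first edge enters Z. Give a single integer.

3

A backdoor path from Z to J is any simple undirected path whose first edge points into Z (i.e. leaves Z via a parent).
Parents of Z: {S}.
Enumerating:
  P1: Z <- S -> J
  P2: Z <- S -> G <- J
  P3: Z <- S -> G <- A -> V <- J
That exhausts the simple backdoor paths. Count: 3.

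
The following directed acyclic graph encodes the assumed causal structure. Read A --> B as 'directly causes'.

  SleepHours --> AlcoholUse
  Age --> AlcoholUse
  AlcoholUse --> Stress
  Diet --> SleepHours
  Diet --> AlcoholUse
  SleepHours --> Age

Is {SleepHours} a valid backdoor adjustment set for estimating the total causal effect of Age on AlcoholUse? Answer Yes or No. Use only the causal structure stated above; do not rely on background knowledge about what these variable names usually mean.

Yes

Backdoor paths from Age to AlcoholUse (paths whose first edge points into Age):
  P1: Age <- SleepHours <- Diet -> AlcoholUse
  P2: Age <- SleepHours -> AlcoholUse
Condition 1 (no descendant of Age in the set): holds — descendants of Age are {AlcoholUse, Stress}; none are in {SleepHours}.
Condition 2 (every backdoor path blocked by {SleepHours}):
  P1: blocked at chain node SleepHours ∈ conditioning set.
  P2: blocked at fork node SleepHours ∈ conditioning set.
{SleepHours} satisfies the backdoor criterion.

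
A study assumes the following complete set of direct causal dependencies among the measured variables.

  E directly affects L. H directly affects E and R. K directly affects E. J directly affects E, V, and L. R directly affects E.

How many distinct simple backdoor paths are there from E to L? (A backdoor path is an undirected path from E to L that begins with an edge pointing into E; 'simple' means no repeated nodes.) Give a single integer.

A backdoor path from E to L is any simple undirected path whose first edge points into E (i.e. leaves E via a parent).
Parents of E: {H, J, K, R}.
Enumerating:
  P1: E <- J -> L
That exhausts the simple backdoor paths. Count: 1.

1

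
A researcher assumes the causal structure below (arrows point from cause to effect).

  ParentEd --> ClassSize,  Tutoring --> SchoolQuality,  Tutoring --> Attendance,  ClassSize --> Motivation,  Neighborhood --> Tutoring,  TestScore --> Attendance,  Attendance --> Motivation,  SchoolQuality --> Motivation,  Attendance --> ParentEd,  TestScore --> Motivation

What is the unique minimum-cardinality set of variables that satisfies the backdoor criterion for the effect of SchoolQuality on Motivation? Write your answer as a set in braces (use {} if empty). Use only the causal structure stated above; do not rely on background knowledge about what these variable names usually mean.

{Tutoring}

Variables eligible for adjustment (non-descendants of SchoolQuality, excluding SchoolQuality and Motivation): {Attendance, ClassSize, Neighborhood, ParentEd, TestScore, Tutoring}.
Backdoor paths from SchoolQuality to Motivation:
  P1: SchoolQuality <- Tutoring -> Attendance <- TestScore -> Motivation
  P2: SchoolQuality <- Tutoring -> Attendance -> ParentEd -> ClassSize -> Motivation
  P3: SchoolQuality <- Tutoring -> Attendance -> Motivation
The empty set is not sufficient: P2 (SchoolQuality <- Tutoring -> Attendance -> ParentEd -> ClassSize -> Motivation) has no collider blocking it and no conditioned non-collider, so it is open.
Try {Tutoring}:
  P1: blocked at fork node Tutoring ∈ conditioning set.
  P2: blocked at fork node Tutoring ∈ conditioning set.
  P3: blocked at fork node Tutoring ∈ conditioning set.
{Tutoring} contains no descendant of SchoolQuality and blocks every backdoor path.
No other singleton works — e.g. {TestScore} leaves P2 open — so {Tutoring} is the unique smallest valid adjustment set.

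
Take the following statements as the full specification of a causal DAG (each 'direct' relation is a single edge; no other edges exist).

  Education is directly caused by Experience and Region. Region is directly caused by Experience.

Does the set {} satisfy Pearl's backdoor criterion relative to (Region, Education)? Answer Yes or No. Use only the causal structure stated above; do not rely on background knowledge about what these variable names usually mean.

No

Backdoor paths from Region to Education (paths whose first edge points into Region):
  P1: Region <- Experience -> Education
Condition 1 (no descendant of Region in the set): holds — descendants of Region are {Education}; none are in {}.
Condition 2 (every backdoor path blocked by {}):
  P1: open — no interior node is in the conditioning set.
{} does not satisfy the backdoor criterion.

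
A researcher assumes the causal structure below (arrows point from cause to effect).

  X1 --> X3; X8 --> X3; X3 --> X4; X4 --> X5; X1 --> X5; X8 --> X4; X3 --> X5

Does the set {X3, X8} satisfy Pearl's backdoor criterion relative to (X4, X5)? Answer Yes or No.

Yes

Backdoor paths from X4 to X5 (paths whose first edge points into X4):
  P1: X4 <- X8 -> X3 <- X1 -> X5
  P2: X4 <- X8 -> X3 -> X5
  P3: X4 <- X3 <- X1 -> X5
  P4: X4 <- X3 -> X5
Condition 1 (no descendant of X4 in the set): holds — descendants of X4 are {X5}; none are in {X3, X8}.
Condition 2 (every backdoor path blocked by {X3, X8}):
  P1: blocked at fork node X8 ∈ conditioning set.
  P2: blocked at fork node X8 ∈ conditioning set.
  P3: blocked at chain node X3 ∈ conditioning set.
  P4: blocked at fork node X3 ∈ conditioning set.
{X3, X8} satisfies the backdoor criterion.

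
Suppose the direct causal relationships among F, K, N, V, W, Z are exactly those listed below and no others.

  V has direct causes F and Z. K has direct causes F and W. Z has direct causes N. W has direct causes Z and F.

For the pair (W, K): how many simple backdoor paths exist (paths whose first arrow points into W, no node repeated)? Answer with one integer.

A backdoor path from W to K is any simple undirected path whose first edge points into W (i.e. leaves W via a parent).
Parents of W: {F, Z}.
Enumerating:
  P1: W <- Z -> V <- F -> K
  P2: W <- F -> K
That exhausts the simple backdoor paths. Count: 2.

2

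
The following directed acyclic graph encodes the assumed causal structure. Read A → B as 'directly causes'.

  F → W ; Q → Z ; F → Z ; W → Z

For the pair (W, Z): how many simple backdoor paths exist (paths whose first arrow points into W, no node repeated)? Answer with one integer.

1

A backdoor path from W to Z is any simple undirected path whose first edge points into W (i.e. leaves W via a parent).
Parents of W: {F}.
Enumerating:
  P1: W <- F -> Z
That exhausts the simple backdoor paths. Count: 1.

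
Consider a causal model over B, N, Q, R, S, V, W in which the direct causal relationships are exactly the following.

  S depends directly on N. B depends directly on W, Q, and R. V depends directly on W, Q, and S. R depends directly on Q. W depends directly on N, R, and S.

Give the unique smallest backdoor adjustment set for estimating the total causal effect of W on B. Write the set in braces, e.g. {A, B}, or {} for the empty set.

{R}

Variables eligible for adjustment (non-descendants of W, excluding W and B): {N, Q, R, S}.
Backdoor paths from W to B:
  P1: W <- N -> S -> V <- Q -> R -> B
  P2: W <- N -> S -> V <- Q -> B
  P3: W <- S -> V <- Q -> R -> B
  P4: W <- S -> V <- Q -> B
  P5: W <- R <- Q -> B
  P6: W <- R -> B
The empty set is not sufficient: P5 (W <- R <- Q -> B) has no collider blocking it and no conditioned non-collider, so it is open.
Try {R}:
  P1: blocked at collider V (neither it nor any descendant is in the conditioning set).
  P2: blocked at collider V (neither it nor any descendant is in the conditioning set).
  P3: blocked at collider V (neither it nor any descendant is in the conditioning set).
  P4: blocked at collider V (neither it nor any descendant is in the conditioning set).
  P5: blocked at chain node R ∈ conditioning set.
  P6: blocked at fork node R ∈ conditioning set.
{R} contains no descendant of W and blocks every backdoor path.
No other singleton works — e.g. {N} leaves P5 open — so {R} is the unique smallest valid adjustment set.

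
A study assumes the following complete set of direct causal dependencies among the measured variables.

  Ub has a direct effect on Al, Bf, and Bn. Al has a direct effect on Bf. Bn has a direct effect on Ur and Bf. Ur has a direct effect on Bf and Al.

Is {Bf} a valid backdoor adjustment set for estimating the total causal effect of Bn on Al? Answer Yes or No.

No

Backdoor paths from Bn to Al (paths whose first edge points into Bn):
  P1: Bn <- Ub -> Al
  P2: Bn <- Ub -> Bf <- Ur -> Al
  P3: Bn <- Ub -> Bf <- Al
Condition 1 (no descendant of Bn in the set): FAILS — Bf is a descendant of Bn.
Condition 2 (every backdoor path blocked by {Bf}):
  P1: open — no interior node is in the conditioning set.
  P2: open — collider(s) Bf are conditioned on (or have a conditioned descendant) and no non-collider on the path is in the set.
  P3: open — collider(s) Bf are conditioned on (or have a conditioned descendant) and no non-collider on the path is in the set.
{Bf} does not satisfy the backdoor criterion.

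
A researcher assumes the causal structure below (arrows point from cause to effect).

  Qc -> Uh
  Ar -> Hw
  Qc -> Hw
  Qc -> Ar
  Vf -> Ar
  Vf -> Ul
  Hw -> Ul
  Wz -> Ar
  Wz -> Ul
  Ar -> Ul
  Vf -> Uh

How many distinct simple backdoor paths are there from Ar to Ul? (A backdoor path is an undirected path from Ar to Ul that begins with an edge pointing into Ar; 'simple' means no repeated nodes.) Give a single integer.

5

A backdoor path from Ar to Ul is any simple undirected path whose first edge points into Ar (i.e. leaves Ar via a parent).
Parents of Ar: {Qc, Vf, Wz}.
Enumerating:
  P1: Ar <- Qc -> Uh <- Vf -> Ul
  P2: Ar <- Qc -> Hw -> Ul
  P3: Ar <- Vf -> Uh <- Qc -> Hw -> Ul
  P4: Ar <- Vf -> Ul
  P5: Ar <- Wz -> Ul
That exhausts the simple backdoor paths. Count: 5.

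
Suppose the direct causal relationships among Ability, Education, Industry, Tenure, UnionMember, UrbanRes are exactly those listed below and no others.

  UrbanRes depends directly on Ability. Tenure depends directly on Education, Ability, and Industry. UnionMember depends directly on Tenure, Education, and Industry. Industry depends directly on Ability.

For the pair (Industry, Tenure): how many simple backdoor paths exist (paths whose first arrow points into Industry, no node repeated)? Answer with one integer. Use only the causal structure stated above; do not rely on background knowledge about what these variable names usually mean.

A backdoor path from Industry to Tenure is any simple undirected path whose first edge points into Industry (i.e. leaves Industry via a parent).
Parents of Industry: {Ability}.
Enumerating:
  P1: Industry <- Ability -> Tenure
That exhausts the simple backdoor paths. Count: 1.

1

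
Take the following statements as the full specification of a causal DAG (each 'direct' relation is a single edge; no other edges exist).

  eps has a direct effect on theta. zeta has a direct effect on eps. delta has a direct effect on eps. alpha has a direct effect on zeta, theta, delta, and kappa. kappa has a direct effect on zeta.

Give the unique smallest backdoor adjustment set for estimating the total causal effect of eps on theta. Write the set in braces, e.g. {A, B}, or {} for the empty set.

{alpha}

Variables eligible for adjustment (non-descendants of eps, excluding eps and theta): {alpha, delta, kappa, zeta}.
Backdoor paths from eps to theta:
  P1: eps <- delta <- alpha -> theta
  P2: eps <- zeta <- alpha -> theta
  P3: eps <- zeta <- kappa <- alpha -> theta
The empty set is not sufficient: P1 (eps <- delta <- alpha -> theta) has no collider blocking it and no conditioned non-collider, so it is open.
Try {alpha}:
  P1: blocked at fork node alpha ∈ conditioning set.
  P2: blocked at fork node alpha ∈ conditioning set.
  P3: blocked at fork node alpha ∈ conditioning set.
{alpha} contains no descendant of eps and blocks every backdoor path.
No other singleton works — e.g. {delta} leaves P2 open — so {alpha} is the unique smallest valid adjustment set.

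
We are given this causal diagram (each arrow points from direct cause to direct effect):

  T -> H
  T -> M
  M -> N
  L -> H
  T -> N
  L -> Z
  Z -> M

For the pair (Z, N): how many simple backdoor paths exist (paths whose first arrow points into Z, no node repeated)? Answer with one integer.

2

A backdoor path from Z to N is any simple undirected path whose first edge points into Z (i.e. leaves Z via a parent).
Parents of Z: {L}.
Enumerating:
  P1: Z <- L -> H <- T -> M -> N
  P2: Z <- L -> H <- T -> N
That exhausts the simple backdoor paths. Count: 2.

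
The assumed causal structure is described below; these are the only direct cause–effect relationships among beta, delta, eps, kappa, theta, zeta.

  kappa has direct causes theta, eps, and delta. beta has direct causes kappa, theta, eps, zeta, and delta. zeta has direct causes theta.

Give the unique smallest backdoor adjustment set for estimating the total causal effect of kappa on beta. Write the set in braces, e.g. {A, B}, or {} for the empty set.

{delta, eps, theta}

Variables eligible for adjustment (non-descendants of kappa, excluding kappa and beta): {delta, eps, theta, zeta}.
Backdoor paths from kappa to beta:
  P1: kappa <- eps -> beta
  P2: kappa <- delta -> beta
  P3: kappa <- theta -> zeta -> beta
  P4: kappa <- theta -> beta
The empty set is not sufficient: P1 (kappa <- eps -> beta) has no collider blocking it and no conditioned non-collider, so it is open.
Try {delta, eps, theta}:
  P1: blocked at fork node eps ∈ conditioning set.
  P2: blocked at fork node delta ∈ conditioning set.
  P3: blocked at fork node theta ∈ conditioning set.
  P4: blocked at fork node theta ∈ conditioning set.
{delta, eps, theta} contains no descendant of kappa and blocks every backdoor path.
Every element of {delta, eps, theta} is needed (dropping delta leaves P2 open; dropping eps leaves P1 open; dropping theta leaves P3 open), so no proper subset is valid.
Among all size-3 subsets of the eligible variables, only {delta, eps, theta} blocks every backdoor path, so it is the unique smallest valid adjustment set.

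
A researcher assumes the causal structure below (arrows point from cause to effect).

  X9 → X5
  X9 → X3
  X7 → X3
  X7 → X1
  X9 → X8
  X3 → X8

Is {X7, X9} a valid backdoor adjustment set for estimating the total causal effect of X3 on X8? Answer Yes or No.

Backdoor paths from X3 to X8 (paths whose first edge points into X3):
  P1: X3 <- X9 -> X8
Condition 1 (no descendant of X3 in the set): holds — descendants of X3 are {X8}; none are in {X7, X9}.
Condition 2 (every backdoor path blocked by {X7, X9}):
  P1: blocked at fork node X9 ∈ conditioning set.
{X7, X9} satisfies the backdoor criterion.

Yes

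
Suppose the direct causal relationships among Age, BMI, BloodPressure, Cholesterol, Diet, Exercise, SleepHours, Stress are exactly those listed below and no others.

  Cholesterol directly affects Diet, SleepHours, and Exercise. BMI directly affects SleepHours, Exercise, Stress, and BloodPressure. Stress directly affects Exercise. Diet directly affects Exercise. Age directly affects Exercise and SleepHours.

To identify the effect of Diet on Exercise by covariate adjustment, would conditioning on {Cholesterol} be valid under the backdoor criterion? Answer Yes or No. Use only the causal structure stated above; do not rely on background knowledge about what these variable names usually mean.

Yes

Backdoor paths from Diet to Exercise (paths whose first edge points into Diet):
  P1: Diet <- Cholesterol -> Exercise
  P2: Diet <- Cholesterol -> SleepHours <- BMI -> Stress -> Exercise
  P3: Diet <- Cholesterol -> SleepHours <- BMI -> Exercise
  P4: Diet <- Cholesterol -> SleepHours <- Age -> Exercise
Condition 1 (no descendant of Diet in the set): holds — descendants of Diet are {Exercise}; none are in {Cholesterol}.
Condition 2 (every backdoor path blocked by {Cholesterol}):
  P1: blocked at fork node Cholesterol ∈ conditioning set.
  P2: blocked at fork node Cholesterol ∈ conditioning set.
  P3: blocked at fork node Cholesterol ∈ conditioning set.
  P4: blocked at fork node Cholesterol ∈ conditioning set.
{Cholesterol} satisfies the backdoor criterion.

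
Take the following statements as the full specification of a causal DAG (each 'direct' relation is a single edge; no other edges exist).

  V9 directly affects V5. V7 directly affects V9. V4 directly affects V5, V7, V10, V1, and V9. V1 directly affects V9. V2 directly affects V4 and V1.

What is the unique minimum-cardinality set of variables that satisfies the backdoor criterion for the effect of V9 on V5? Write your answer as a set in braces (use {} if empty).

Variables eligible for adjustment (non-descendants of V9, excluding V9 and V5): {V1, V10, V2, V4, V7}.
Backdoor paths from V9 to V5:
  P1: V9 <- V4 -> V5
  P2: V9 <- V1 <- V2 -> V4 -> V5
  P3: V9 <- V1 <- V4 -> V5
  P4: V9 <- V7 <- V4 -> V5
The empty set is not sufficient: P1 (V9 <- V4 -> V5) has no collider blocking it and no conditioned non-collider, so it is open.
Try {V4}:
  P1: blocked at fork node V4 ∈ conditioning set.
  P2: blocked at chain node V4 ∈ conditioning set.
  P3: blocked at fork node V4 ∈ conditioning set.
  P4: blocked at fork node V4 ∈ conditioning set.
{V4} contains no descendant of V9 and blocks every backdoor path.
No other singleton works — e.g. {V2} leaves P1 open — so {V4} is the unique smallest valid adjustment set.

{V4}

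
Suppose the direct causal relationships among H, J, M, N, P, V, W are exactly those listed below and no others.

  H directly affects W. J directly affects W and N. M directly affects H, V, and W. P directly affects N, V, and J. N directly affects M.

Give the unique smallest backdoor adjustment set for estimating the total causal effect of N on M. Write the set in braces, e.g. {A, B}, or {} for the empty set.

{}

Variables eligible for adjustment (non-descendants of N, excluding N and M): {J, P}.
Backdoor paths from N to M:
  P1: N <- P -> J -> W <- M
  P2: N <- P -> J -> W <- H <- M
  P3: N <- P -> V <- M
  P4: N <- J <- P -> V <- M
  P5: N <- J -> W <- M
  P6: N <- J -> W <- H <- M
Each backdoor path contains an unconditioned collider, so every path is already blocked with the empty conditioning set:
  P1: blocked at collider W (neither it nor any descendant is in the conditioning set).
  P2: blocked at collider W (neither it nor any descendant is in the conditioning set).
  P3: blocked at collider V (neither it nor any descendant is in the conditioning set).
  P4: blocked at collider V (neither it nor any descendant is in the conditioning set).
  P5: blocked at collider W (neither it nor any descendant is in the conditioning set).
  P6: blocked at collider W (neither it nor any descendant is in the conditioning set).
The empty set is therefore the unique smallest valid set.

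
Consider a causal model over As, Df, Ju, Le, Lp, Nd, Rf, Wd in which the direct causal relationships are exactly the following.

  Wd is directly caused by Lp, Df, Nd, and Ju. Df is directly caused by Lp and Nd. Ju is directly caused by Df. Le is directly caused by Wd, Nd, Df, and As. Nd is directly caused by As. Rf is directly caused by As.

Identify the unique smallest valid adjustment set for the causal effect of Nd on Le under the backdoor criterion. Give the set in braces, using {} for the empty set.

Variables eligible for adjustment (non-descendants of Nd, excluding Nd and Le): {As, Lp, Rf}.
Backdoor paths from Nd to Le:
  P1: Nd <- As -> Le
The empty set is not sufficient: P1 (Nd <- As -> Le) has no collider blocking it and no conditioned non-collider, so it is open.
Try {As}:
  P1: blocked at fork node As ∈ conditioning set.
{As} contains no descendant of Nd and blocks every backdoor path.
No other singleton works — e.g. {Lp} leaves P1 open — so {As} is the unique smallest valid adjustment set.

{As}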